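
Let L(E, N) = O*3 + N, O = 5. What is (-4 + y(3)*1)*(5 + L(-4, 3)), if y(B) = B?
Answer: -23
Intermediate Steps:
L(E, N) = 15 + N (L(E, N) = 5*3 + N = 15 + N)
(-4 + y(3)*1)*(5 + L(-4, 3)) = (-4 + 3*1)*(5 + (15 + 3)) = (-4 + 3)*(5 + 18) = -1*23 = -23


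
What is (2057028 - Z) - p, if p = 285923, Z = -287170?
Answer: 2058275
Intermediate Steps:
(2057028 - Z) - p = (2057028 - 1*(-287170)) - 1*285923 = (2057028 + 287170) - 285923 = 2344198 - 285923 = 2058275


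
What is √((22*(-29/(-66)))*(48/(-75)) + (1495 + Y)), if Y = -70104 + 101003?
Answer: √7287258/15 ≈ 179.97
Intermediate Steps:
Y = 30899
√((22*(-29/(-66)))*(48/(-75)) + (1495 + Y)) = √((22*(-29/(-66)))*(48/(-75)) + (1495 + 30899)) = √((22*(-29*(-1/66)))*(48*(-1/75)) + 32394) = √((22*(29/66))*(-16/25) + 32394) = √((29/3)*(-16/25) + 32394) = √(-464/75 + 32394) = √(2429086/75) = √7287258/15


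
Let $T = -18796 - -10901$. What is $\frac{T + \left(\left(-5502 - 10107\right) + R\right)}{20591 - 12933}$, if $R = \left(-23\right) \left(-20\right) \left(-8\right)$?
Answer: $- \frac{13592}{3829} \approx -3.5498$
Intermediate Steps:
$R = -3680$ ($R = 460 \left(-8\right) = -3680$)
$T = -7895$ ($T = -18796 + 10901 = -7895$)
$\frac{T + \left(\left(-5502 - 10107\right) + R\right)}{20591 - 12933} = \frac{-7895 - 19289}{20591 - 12933} = \frac{-7895 - 19289}{7658} = \left(-7895 - 19289\right) \frac{1}{7658} = \left(-27184\right) \frac{1}{7658} = - \frac{13592}{3829}$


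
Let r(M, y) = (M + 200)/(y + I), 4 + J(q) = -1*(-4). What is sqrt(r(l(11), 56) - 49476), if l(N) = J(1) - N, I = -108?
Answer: 7*I*sqrt(682617)/26 ≈ 222.44*I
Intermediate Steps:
J(q) = 0 (J(q) = -4 - 1*(-4) = -4 + 4 = 0)
l(N) = -N (l(N) = 0 - N = -N)
r(M, y) = (200 + M)/(-108 + y) (r(M, y) = (M + 200)/(y - 108) = (200 + M)/(-108 + y))
sqrt(r(l(11), 56) - 49476) = sqrt((200 - 1*11)/(-108 + 56) - 49476) = sqrt((200 - 11)/(-52) - 49476) = sqrt(-1/52*189 - 49476) = sqrt(-189/52 - 49476) = sqrt(-2572941/52) = 7*I*sqrt(682617)/26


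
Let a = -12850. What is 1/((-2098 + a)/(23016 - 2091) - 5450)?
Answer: -20925/114056198 ≈ -0.00018346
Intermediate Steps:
1/((-2098 + a)/(23016 - 2091) - 5450) = 1/((-2098 - 12850)/(23016 - 2091) - 5450) = 1/(-14948/20925 - 5450) = 1/(-114056198/20925) = -20925/114056198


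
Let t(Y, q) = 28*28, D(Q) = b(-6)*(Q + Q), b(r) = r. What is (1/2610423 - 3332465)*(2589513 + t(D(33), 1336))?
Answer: -22533364747732420118/2610423 ≈ -8.6321e+12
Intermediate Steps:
D(Q) = -12*Q (D(Q) = -6*(Q + Q) = -12*Q)
t(Y, q) = 784
(1/2610423 - 3332465)*(2589513 + t(D(33), 1336)) = (1/2610423 - 3332465)*(2589513 + 784) = (1/2610423 - 3332465)*2590297 = -8699143282694/2610423*2590297 = -22533364747732420118/2610423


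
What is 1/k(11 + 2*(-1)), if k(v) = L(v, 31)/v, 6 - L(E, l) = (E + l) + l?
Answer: -9/65 ≈ -0.13846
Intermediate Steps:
L(E, l) = 6 - E - 2*l (L(E, l) = 6 - ((E + l) + l) = 6 - (E + 2*l) = 6 + (-E - 2*l) = 6 - E - 2*l)
k(v) = (-56 - v)/v (k(v) = (6 - v - 2*31)/v = (6 - v - 62)/v = (-56 - v)/v)
1/k(11 + 2*(-1)) = 1/((-56 - (11 + 2*(-1)))/(11 + 2*(-1))) = 1/((-56 - (11 - 2))/(11 - 2)) = 1/((-56 - 1*9)/9) = 1/((-56 - 9)/9) = 1/((⅑)*(-65)) = 1/(-65/9) = -9/65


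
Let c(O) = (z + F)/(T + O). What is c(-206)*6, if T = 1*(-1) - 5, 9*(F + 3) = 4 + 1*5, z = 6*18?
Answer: -3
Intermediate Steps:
z = 108
F = -2 (F = -3 + (4 + 1*5)/9 = -3 + (4 + 5)/9 = -3 + (⅑)*9 = -3 + 1 = -2)
T = -6 (T = -1 - 5 = -6)
c(O) = 106/(-6 + O) (c(O) = (108 - 2)/(-6 + O) = 106/(-6 + O))
c(-206)*6 = (106/(-6 - 206))*6 = (106/(-212))*6 = (106*(-1/212))*6 = -½*6 = -3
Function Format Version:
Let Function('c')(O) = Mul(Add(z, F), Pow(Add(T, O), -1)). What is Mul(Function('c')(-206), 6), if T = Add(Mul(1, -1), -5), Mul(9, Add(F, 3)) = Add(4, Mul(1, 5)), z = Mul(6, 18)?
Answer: -3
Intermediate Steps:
z = 108
F = -2 (F = Add(-3, Mul(Rational(1, 9), Add(4, Mul(1, 5)))) = Add(-3, Mul(Rational(1, 9), Add(4, 5))) = Add(-3, Mul(Rational(1, 9), 9)) = Add(-3, 1) = -2)
T = -6 (T = Add(-1, -5) = -6)
Function('c')(O) = Mul(106, Pow(Add(-6, O), -1)) (Function('c')(O) = Mul(Add(108, -2), Pow(Add(-6, O), -1)) = Mul(106, Pow(Add(-6, O), -1)))
Mul(Function('c')(-206), 6) = Mul(Mul(106, Pow(Add(-6, -206), -1)), 6) = Mul(Mul(106, Pow(-212, -1)), 6) = Mul(Mul(106, Rational(-1, 212)), 6) = Mul(Rational(-1, 2), 6) = -3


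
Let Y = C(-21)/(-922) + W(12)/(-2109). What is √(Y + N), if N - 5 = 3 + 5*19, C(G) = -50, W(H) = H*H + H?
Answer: 2*√2703998825654/324083 ≈ 10.148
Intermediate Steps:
W(H) = H + H² (W(H) = H² + H = H + H²)
N = 103 (N = 5 + (3 + 5*19) = 5 + (3 + 95) = 5 + 98 = 103)
Y = -6397/324083 (Y = -50/(-922) + (12*(1 + 12))/(-2109) = -50*(-1/922) + (12*13)*(-1/2109) = 25/461 + 156*(-1/2109) = 25/461 - 52/703 = -6397/324083 ≈ -0.019739)
√(Y + N) = √(-6397/324083 + 103) = √(33374152/324083) = 2*√2703998825654/324083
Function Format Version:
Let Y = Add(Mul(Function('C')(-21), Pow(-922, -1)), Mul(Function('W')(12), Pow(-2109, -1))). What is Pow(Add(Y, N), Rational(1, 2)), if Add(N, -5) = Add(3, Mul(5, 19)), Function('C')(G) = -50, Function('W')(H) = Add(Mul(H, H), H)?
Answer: Mul(Rational(2, 324083), Pow(2703998825654, Rational(1, 2))) ≈ 10.148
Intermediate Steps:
Function('W')(H) = Add(H, Pow(H, 2)) (Function('W')(H) = Add(Pow(H, 2), H) = Add(H, Pow(H, 2)))
N = 103 (N = Add(5, Add(3, Mul(5, 19))) = Add(5, Add(3, 95)) = Add(5, 98) = 103)
Y = Rational(-6397, 324083) (Y = Add(Mul(-50, Pow(-922, -1)), Mul(Mul(12, Add(1, 12)), Pow(-2109, -1))) = Add(Mul(-50, Rational(-1, 922)), Mul(Mul(12, 13), Rational(-1, 2109))) = Add(Rational(25, 461), Mul(156, Rational(-1, 2109))) = Add(Rational(25, 461), Rational(-52, 703)) = Rational(-6397, 324083) ≈ -0.019739)
Pow(Add(Y, N), Rational(1, 2)) = Pow(Add(Rational(-6397, 324083), 103), Rational(1, 2)) = Pow(Rational(33374152, 324083), Rational(1, 2)) = Mul(Rational(2, 324083), Pow(2703998825654, Rational(1, 2)))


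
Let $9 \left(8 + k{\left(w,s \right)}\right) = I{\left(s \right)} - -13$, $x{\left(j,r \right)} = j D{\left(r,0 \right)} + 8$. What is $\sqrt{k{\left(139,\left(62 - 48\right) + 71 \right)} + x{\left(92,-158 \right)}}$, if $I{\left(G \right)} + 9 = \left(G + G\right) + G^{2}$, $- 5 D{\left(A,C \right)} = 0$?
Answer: $\frac{7 \sqrt{151}}{3} \approx 28.672$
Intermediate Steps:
$D{\left(A,C \right)} = 0$ ($D{\left(A,C \right)} = \left(- \frac{1}{5}\right) 0 = 0$)
$I{\left(G \right)} = -9 + G^{2} + 2 G$ ($I{\left(G \right)} = -9 + \left(\left(G + G\right) + G^{2}\right) = -9 + \left(2 G + G^{2}\right) = -9 + \left(G^{2} + 2 G\right) = -9 + G^{2} + 2 G$)
$x{\left(j,r \right)} = 8$ ($x{\left(j,r \right)} = j 0 + 8 = 0 + 8 = 8$)
$k{\left(w,s \right)} = - \frac{68}{9} + \frac{s^{2}}{9} + \frac{2 s}{9}$ ($k{\left(w,s \right)} = -8 + \frac{\left(-9 + s^{2} + 2 s\right) - -13}{9} = -8 + \frac{\left(-9 + s^{2} + 2 s\right) + 13}{9} = -8 + \frac{4 + s^{2} + 2 s}{9} = -8 + \left(\frac{4}{9} + \frac{s^{2}}{9} + \frac{2 s}{9}\right) = - \frac{68}{9} + \frac{s^{2}}{9} + \frac{2 s}{9}$)
$\sqrt{k{\left(139,\left(62 - 48\right) + 71 \right)} + x{\left(92,-158 \right)}} = \sqrt{\left(- \frac{68}{9} + \frac{\left(\left(62 - 48\right) + 71\right)^{2}}{9} + \frac{2 \left(\left(62 - 48\right) + 71\right)}{9}\right) + 8} = \sqrt{\left(- \frac{68}{9} + \frac{\left(14 + 71\right)^{2}}{9} + \frac{2 \left(14 + 71\right)}{9}\right) + 8} = \sqrt{\left(- \frac{68}{9} + \frac{85^{2}}{9} + \frac{2}{9} \cdot 85\right) + 8} = \sqrt{\left(- \frac{68}{9} + \frac{1}{9} \cdot 7225 + \frac{170}{9}\right) + 8} = \sqrt{\left(- \frac{68}{9} + \frac{7225}{9} + \frac{170}{9}\right) + 8} = \sqrt{\frac{7327}{9} + 8} = \sqrt{\frac{7399}{9}} = \frac{7 \sqrt{151}}{3}$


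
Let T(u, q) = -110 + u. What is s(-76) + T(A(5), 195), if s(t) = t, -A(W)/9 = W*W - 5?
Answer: -366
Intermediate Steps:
A(W) = 45 - 9*W² (A(W) = -9*(W*W - 5) = -9*(W² - 5) = -9*(-5 + W²) = 45 - 9*W²)
s(-76) + T(A(5), 195) = -76 + (-110 + (45 - 9*5²)) = -76 + (-110 + (45 - 9*25)) = -76 + (-110 + (45 - 225)) = -76 + (-110 - 180) = -76 - 290 = -366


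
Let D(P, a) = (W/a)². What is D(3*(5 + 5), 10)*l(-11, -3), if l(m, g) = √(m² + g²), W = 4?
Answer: 4*√130/25 ≈ 1.8243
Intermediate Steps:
l(m, g) = √(g² + m²)
D(P, a) = 16/a² (D(P, a) = (4/a)² = 16/a²)
D(3*(5 + 5), 10)*l(-11, -3) = (16/10²)*√((-3)² + (-11)²) = (16*(1/100))*√(9 + 121) = 4*√130/25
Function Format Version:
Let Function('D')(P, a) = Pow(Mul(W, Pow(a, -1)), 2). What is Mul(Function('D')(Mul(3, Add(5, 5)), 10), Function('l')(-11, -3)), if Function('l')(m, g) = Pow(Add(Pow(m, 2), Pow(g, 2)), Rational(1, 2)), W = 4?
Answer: Mul(Rational(4, 25), Pow(130, Rational(1, 2))) ≈ 1.8243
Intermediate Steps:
Function('l')(m, g) = Pow(Add(Pow(g, 2), Pow(m, 2)), Rational(1, 2))
Function('D')(P, a) = Mul(16, Pow(a, -2)) (Function('D')(P, a) = Pow(Mul(4, Pow(a, -1)), 2) = Mul(16, Pow(a, -2)))
Mul(Function('D')(Mul(3, Add(5, 5)), 10), Function('l')(-11, -3)) = Mul(Mul(16, Pow(10, -2)), Pow(Add(Pow(-3, 2), Pow(-11, 2)), Rational(1, 2))) = Mul(Mul(16, Rational(1, 100)), Pow(Add(9, 121), Rational(1, 2))) = Mul(Rational(4, 25), Pow(130, Rational(1, 2)))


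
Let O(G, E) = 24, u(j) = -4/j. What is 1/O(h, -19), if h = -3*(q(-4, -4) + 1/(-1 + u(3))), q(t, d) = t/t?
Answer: 1/24 ≈ 0.041667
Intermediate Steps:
q(t, d) = 1
h = -12/7 (h = -3*(1 + 1/(-1 - 4/3)) = -3*(1 + 1/(-7/3)) = -3*(1 - 3/7) = -3*4/7 = -12/7 ≈ -1.7143)
1/O(h, -19) = 1/24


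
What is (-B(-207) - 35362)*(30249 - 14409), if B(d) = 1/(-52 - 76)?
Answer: -2240535825/4 ≈ -5.6013e+8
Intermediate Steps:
B(d) = -1/128 (B(d) = 1/(-128) = -1/128)
(-B(-207) - 35362)*(30249 - 14409) = (-1*(-1/128) - 35362)*(30249 - 14409) = (1/128 - 35362)*15840 = -4526335/128*15840 = -2240535825/4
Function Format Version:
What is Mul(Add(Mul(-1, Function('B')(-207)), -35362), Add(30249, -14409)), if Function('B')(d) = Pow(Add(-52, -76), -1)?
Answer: Rational(-2240535825, 4) ≈ -5.6013e+8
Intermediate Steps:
Function('B')(d) = Rational(-1, 128) (Function('B')(d) = Pow(-128, -1) = Rational(-1, 128))
Mul(Add(Mul(-1, Function('B')(-207)), -35362), Add(30249, -14409)) = Mul(Add(Mul(-1, Rational(-1, 128)), -35362), Add(30249, -14409)) = Mul(Add(Rational(1, 128), -35362), 15840) = Mul(Rational(-4526335, 128), 15840) = Rational(-2240535825, 4)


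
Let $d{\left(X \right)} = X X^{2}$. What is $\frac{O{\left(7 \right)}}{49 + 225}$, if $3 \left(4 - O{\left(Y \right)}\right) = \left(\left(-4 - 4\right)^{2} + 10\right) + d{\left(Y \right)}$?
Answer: $- \frac{135}{274} \approx -0.4927$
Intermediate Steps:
$d{\left(X \right)} = X^{3}$
$O{\left(Y \right)} = - \frac{62}{3} - \frac{Y^{3}}{3}$ ($O{\left(Y \right)} = 4 - \frac{\left(\left(-4 - 4\right)^{2} + 10\right) + Y^{3}}{3} = 4 - \frac{\left(\left(-8\right)^{2} + 10\right) + Y^{3}}{3} = 4 - \frac{\left(64 + 10\right) + Y^{3}}{3} = 4 - \frac{74 + Y^{3}}{3} = 4 - \left(\frac{74}{3} + \frac{Y^{3}}{3}\right) = - \frac{62}{3} - \frac{Y^{3}}{3}$)
$\frac{O{\left(7 \right)}}{49 + 225} = \frac{- \frac{62}{3} - \frac{7^{3}}{3}}{49 + 225} = \frac{- \frac{62}{3} - \frac{343}{3}}{274} = \frac{1}{274} \left(-135\right) = - \frac{135}{274}$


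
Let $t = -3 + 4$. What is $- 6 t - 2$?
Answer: $-8$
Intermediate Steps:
$t = 1$
$- 6 t - 2 = \left(-6\right) 1 - 2 = -6 - 2 = -8$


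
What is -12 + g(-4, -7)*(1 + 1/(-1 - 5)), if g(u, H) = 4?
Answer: -26/3 ≈ -8.6667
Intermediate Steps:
-12 + g(-4, -7)*(1 + 1/(-1 - 5)) = -12 + 4*(1 + 1/(-1 - 5)) = -12 + 4*(1 + 1/(-6)) = -12 + 4*(1 + 1*(-⅙)) = -12 + 4*(1 - ⅙) = -12 + 4*(⅚) = -12 + 10/3 = -26/3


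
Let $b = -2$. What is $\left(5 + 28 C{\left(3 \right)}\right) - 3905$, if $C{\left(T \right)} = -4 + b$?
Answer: $-4068$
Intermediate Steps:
$C{\left(T \right)} = -6$ ($C{\left(T \right)} = -4 - 2 = -6$)
$\left(5 + 28 C{\left(3 \right)}\right) - 3905 = \left(5 + 28 \left(-6\right)\right) - 3905 = \left(5 - 168\right) - 3905 = -163 - 3905 = -4068$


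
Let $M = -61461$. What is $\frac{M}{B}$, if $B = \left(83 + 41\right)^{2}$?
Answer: $- \frac{61461}{15376} \approx -3.9972$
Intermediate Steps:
$B = 15376$ ($B = 124^{2} = 15376$)
$\frac{M}{B} = - \frac{61461}{15376}$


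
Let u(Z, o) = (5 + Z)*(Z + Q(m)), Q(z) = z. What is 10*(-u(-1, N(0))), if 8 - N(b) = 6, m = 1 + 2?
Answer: -80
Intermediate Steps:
m = 3
N(b) = 2 (N(b) = 8 - 1*6 = 8 - 6 = 2)
u(Z, o) = (3 + Z)*(5 + Z) (u(Z, o) = (5 + Z)*(Z + 3) = (5 + Z)*(3 + Z) = (3 + Z)*(5 + Z))
10*(-u(-1, N(0))) = 10*(-(15 + (-1)² + 8*(-1))) = 10*(-(15 + 1 - 8)) = 10*(-1*8) = 10*(-8) = -80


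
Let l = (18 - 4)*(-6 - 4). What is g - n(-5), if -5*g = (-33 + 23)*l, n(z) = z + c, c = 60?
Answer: -335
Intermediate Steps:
n(z) = 60 + z (n(z) = z + 60 = 60 + z)
l = -140 (l = 14*(-10) = -140)
g = -280 (g = -(-33 + 23)*(-140)/5 = -(-2)*(-140) = -⅕*1400 = -280)
g - n(-5) = -280 - (60 - 5) = -280 - 1*55 = -280 - 55 = -335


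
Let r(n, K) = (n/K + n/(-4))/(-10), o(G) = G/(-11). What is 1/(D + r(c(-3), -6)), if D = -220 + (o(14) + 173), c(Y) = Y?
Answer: -88/4259 ≈ -0.020662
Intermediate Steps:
o(G) = -G/11 (o(G) = G*(-1/11) = -G/11)
r(n, K) = n/40 - n/(10*K) (r(n, K) = (n/K + n*(-¼))*(-⅒) = (n/K - n/4)*(-⅒) = (-n/4 + n/K)*(-⅒) = n/40 - n/(10*K))
D = -531/11 (D = -220 + (-1/11*14 + 173) = -220 + (-14/11 + 173) = -220 + 1889/11 = -531/11 ≈ -48.273)
1/(D + r(c(-3), -6)) = 1/(-531/11 + (1/40)*(-3)*(-4 - 6)/(-6)) = 1/(-531/11 + (1/40)*(-3)*(-⅙)*(-10)) = 1/(-531/11 - ⅛) = 1/(-4259/88) = -88/4259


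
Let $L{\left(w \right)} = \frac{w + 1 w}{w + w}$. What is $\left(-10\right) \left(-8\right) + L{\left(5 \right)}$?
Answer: $81$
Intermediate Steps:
$L{\left(w \right)} = 1$ ($L{\left(w \right)} = \frac{w + w}{2 w} = 2 w \frac{1}{2 w} = 1$)
$\left(-10\right) \left(-8\right) + L{\left(5 \right)} = \left(-10\right) \left(-8\right) + 1 = 80 + 1 = 81$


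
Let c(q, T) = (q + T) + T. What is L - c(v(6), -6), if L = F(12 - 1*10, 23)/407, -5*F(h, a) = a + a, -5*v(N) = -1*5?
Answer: 22339/2035 ≈ 10.977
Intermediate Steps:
v(N) = 1 (v(N) = -(-1)*5/5 = -⅕*(-5) = 1)
c(q, T) = q + 2*T (c(q, T) = (T + q) + T = q + 2*T)
F(h, a) = -2*a/5 (F(h, a) = -(a + a)/5 = -2*a/5)
L = -46/2035 (L = -⅖*23/407 = -46/5*1/407 = -46/2035 ≈ -0.022604)
L - c(v(6), -6) = -46/2035 - (1 + 2*(-6)) = -46/2035 - (1 - 12) = -46/2035 - 1*(-11) = -46/2035 + 11 = 22339/2035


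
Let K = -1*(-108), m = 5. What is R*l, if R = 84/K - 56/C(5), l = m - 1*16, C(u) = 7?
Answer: 715/9 ≈ 79.444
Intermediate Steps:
K = 108
l = -11 (l = 5 - 1*16 = 5 - 16 = -11)
R = -65/9 (R = 84/108 - 56/7 = 84*(1/108) - 56*1/7 = 7/9 - 8 = -65/9 ≈ -7.2222)
R*l = -65/9*(-11) = 715/9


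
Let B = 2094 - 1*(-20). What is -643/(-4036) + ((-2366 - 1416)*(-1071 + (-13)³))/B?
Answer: 24942304019/4266052 ≈ 5846.7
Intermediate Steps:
B = 2114 (B = 2094 + 20 = 2114)
-643/(-4036) + ((-2366 - 1416)*(-1071 + (-13)³))/B = -643/(-4036) + ((-2366 - 1416)*(-1071 + (-13)³))/2114 = -643*(-1/4036) - 3782*(-1071 - 2197)*(1/2114) = 643/4036 - 3782*(-3268)*(1/2114) = 643/4036 + 12359576*(1/2114) = 643/4036 + 6179788/1057 = 24942304019/4266052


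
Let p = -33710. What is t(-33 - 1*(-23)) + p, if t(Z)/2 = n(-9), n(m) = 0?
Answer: -33710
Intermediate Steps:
t(Z) = 0 (t(Z) = 2*0 = 0)
t(-33 - 1*(-23)) + p = 0 - 33710 = -33710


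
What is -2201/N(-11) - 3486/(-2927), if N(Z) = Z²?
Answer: -6020521/354167 ≈ -16.999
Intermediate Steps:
-2201/N(-11) - 3486/(-2927) = -2201/((-11)²) - 3486/(-2927) = -2201/121 - 3486*(-1/2927) = -2201*1/121 + 3486/2927 = -2201/121 + 3486/2927 = -6020521/354167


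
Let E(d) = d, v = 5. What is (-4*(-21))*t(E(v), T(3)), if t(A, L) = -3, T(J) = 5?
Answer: -252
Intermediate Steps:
(-4*(-21))*t(E(v), T(3)) = -4*(-21)*(-3) = 84*(-3) = -252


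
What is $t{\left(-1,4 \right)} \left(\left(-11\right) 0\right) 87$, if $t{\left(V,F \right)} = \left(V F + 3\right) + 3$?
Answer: $0$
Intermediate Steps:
$t{\left(V,F \right)} = 6 + F V$ ($t{\left(V,F \right)} = \left(F V + 3\right) + 3 = \left(3 + F V\right) + 3 = 6 + F V$)
$t{\left(-1,4 \right)} \left(\left(-11\right) 0\right) 87 = \left(6 + 4 \left(-1\right)\right) \left(\left(-11\right) 0\right) 87 = \left(6 - 4\right) 0 \cdot 87 = 2 \cdot 0 \cdot 87 = 0 \cdot 87 = 0$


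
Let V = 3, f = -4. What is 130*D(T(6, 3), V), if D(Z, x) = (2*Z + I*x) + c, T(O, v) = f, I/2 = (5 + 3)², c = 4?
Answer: 49400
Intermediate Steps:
I = 128 (I = 2*(5 + 3)² = 2*8² = 2*64 = 128)
T(O, v) = -4
D(Z, x) = 4 + 2*Z + 128*x (D(Z, x) = (2*Z + 128*x) + 4 = 4 + 2*Z + 128*x)
130*D(T(6, 3), V) = 130*(4 + 2*(-4) + 128*3) = 130*(4 - 8 + 384) = 130*380 = 49400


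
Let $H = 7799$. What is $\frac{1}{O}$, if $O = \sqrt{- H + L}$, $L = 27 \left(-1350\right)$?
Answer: $- \frac{i \sqrt{44249}}{44249} \approx - 0.0047539 i$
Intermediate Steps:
$L = -36450$
$O = i \sqrt{44249}$ ($O = \sqrt{\left(-1\right) 7799 - 36450} = \sqrt{-7799 - 36450} = \sqrt{-44249} = i \sqrt{44249} \approx 210.35 i$)
$\frac{1}{O} = \frac{1}{i \sqrt{44249}} = - \frac{i \sqrt{44249}}{44249}$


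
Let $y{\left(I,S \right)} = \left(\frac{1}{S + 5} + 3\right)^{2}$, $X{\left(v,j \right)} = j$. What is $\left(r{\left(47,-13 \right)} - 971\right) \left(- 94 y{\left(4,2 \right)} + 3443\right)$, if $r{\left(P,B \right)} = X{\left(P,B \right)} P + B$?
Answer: $- \frac{196521545}{49} \approx -4.0106 \cdot 10^{6}$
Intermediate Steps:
$y{\left(I,S \right)} = \left(3 + \frac{1}{5 + S}\right)^{2}$ ($y{\left(I,S \right)} = \left(\frac{1}{5 + S} + 3\right)^{2} = \left(3 + \frac{1}{5 + S}\right)^{2}$)
$r{\left(P,B \right)} = B + B P$ ($r{\left(P,B \right)} = B P + B = B + B P$)
$\left(r{\left(47,-13 \right)} - 971\right) \left(- 94 y{\left(4,2 \right)} + 3443\right) = \left(- 13 \left(1 + 47\right) - 971\right) \left(- 94 \frac{\left(16 + 3 \cdot 2\right)^{2}}{\left(5 + 2\right)^{2}} + 3443\right) = \left(\left(-13\right) 48 - 971\right) \left(- 94 \frac{\left(16 + 6\right)^{2}}{49} + 3443\right) = \left(-624 - 971\right) \left(- 94 \frac{22^{2}}{49} + 3443\right) = - 1595 \left(- 94 \cdot \frac{1}{49} \cdot 484 + 3443\right) = - 1595 \left(\left(-94\right) \frac{484}{49} + 3443\right) = - 1595 \left(- \frac{45496}{49} + 3443\right) = \left(-1595\right) \frac{123211}{49} = - \frac{196521545}{49}$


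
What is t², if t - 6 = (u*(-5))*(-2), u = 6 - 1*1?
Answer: 3136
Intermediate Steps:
u = 5 (u = 6 - 1 = 5)
t = 56 (t = 6 + (5*(-5))*(-2) = 6 - 25*(-2) = 6 + 50 = 56)
t² = 56² = 3136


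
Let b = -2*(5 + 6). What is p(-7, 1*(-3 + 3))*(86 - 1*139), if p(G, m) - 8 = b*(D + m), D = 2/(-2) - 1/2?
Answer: -2173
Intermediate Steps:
D = -3/2 (D = 2*(-1/2) - 1*1/2 = -1 - 1/2 = -3/2 ≈ -1.5000)
b = -22 (b = -2*11 = -22)
p(G, m) = 41 - 22*m (p(G, m) = 8 - 22*(-3/2 + m) = 8 + (33 - 22*m) = 41 - 22*m)
p(-7, 1*(-3 + 3))*(86 - 1*139) = (41 - 22*(-3 + 3))*(86 - 1*139) = (41 - 22*0)*(86 - 139) = (41 - 22*0)*(-53) = (41 + 0)*(-53) = 41*(-53) = -2173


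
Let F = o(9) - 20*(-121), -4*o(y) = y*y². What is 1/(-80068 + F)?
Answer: -4/311321 ≈ -1.2848e-5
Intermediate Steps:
o(y) = -y³/4 (o(y) = -y*y²/4 = -y³/4)
F = 8951/4 (F = -¼*9³ - 20*(-121) = -¼*729 + 2420 = -729/4 + 2420 = 8951/4 ≈ 2237.8)
1/(-80068 + F) = 1/(-80068 + 8951/4) = 1/(-311321/4) = -4/311321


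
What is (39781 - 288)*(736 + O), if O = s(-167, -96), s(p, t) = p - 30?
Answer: 21286727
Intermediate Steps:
s(p, t) = -30 + p
O = -197 (O = -30 - 167 = -197)
(39781 - 288)*(736 + O) = (39781 - 288)*(736 - 197) = 39493*539 = 21286727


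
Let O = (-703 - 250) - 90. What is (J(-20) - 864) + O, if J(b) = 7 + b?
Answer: -1920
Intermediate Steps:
O = -1043 (O = -953 - 90 = -1043)
(J(-20) - 864) + O = ((7 - 20) - 864) - 1043 = (-13 - 864) - 1043 = -877 - 1043 = -1920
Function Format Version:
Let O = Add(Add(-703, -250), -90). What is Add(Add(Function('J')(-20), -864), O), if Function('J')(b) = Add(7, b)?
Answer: -1920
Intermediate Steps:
O = -1043 (O = Add(-953, -90) = -1043)
Add(Add(Function('J')(-20), -864), O) = Add(Add(Add(7, -20), -864), -1043) = Add(Add(-13, -864), -1043) = Add(-877, -1043) = -1920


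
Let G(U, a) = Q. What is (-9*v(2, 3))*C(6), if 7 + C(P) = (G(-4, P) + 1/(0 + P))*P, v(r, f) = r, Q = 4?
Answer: -324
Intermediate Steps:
G(U, a) = 4
C(P) = -7 + P*(4 + 1/P) (C(P) = -7 + (4 + 1/(0 + P))*P = -7 + (4 + 1/P)*P = -7 + P*(4 + 1/P))
(-9*v(2, 3))*C(6) = (-9*2)*(-6 + 4*6) = -18*(-6 + 24) = -18*18 = -324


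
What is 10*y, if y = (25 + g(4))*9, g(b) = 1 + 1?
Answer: 2430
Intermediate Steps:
g(b) = 2
y = 243 (y = (25 + 2)*9 = 27*9 = 243)
10*y = 10*243 = 2430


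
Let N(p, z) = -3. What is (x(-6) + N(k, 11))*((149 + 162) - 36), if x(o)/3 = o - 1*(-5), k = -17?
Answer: -1650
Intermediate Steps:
x(o) = 15 + 3*o (x(o) = 3*(o - 1*(-5)) = 3*(o + 5) = 3*(5 + o) = 15 + 3*o)
(x(-6) + N(k, 11))*((149 + 162) - 36) = ((15 + 3*(-6)) - 3)*((149 + 162) - 36) = ((15 - 18) - 3)*(311 - 36) = (-3 - 3)*275 = -6*275 = -1650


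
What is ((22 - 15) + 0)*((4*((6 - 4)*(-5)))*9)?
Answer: -2520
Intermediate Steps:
((22 - 15) + 0)*((4*((6 - 4)*(-5)))*9) = (7 + 0)*((4*(2*(-5)))*9) = 7*((4*(-10))*9) = 7*(-40*9) = 7*(-360) = -2520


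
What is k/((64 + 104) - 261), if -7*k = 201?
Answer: 67/217 ≈ 0.30876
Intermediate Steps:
k = -201/7 (k = -1/7*201 = -201/7 ≈ -28.714)
k/((64 + 104) - 261) = -201/(7*((64 + 104) - 261)) = -201/(7*(168 - 261)) = -201/7/(-93) = -201/7*(-1/93) = 67/217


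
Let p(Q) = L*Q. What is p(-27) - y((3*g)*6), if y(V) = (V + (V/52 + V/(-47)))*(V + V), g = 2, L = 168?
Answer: -4351968/611 ≈ -7122.7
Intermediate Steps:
y(V) = 2439*V²/1222 (y(V) = (V + (V*(1/52) + V*(-1/47)))*(2*V) = (V + (V/52 - V/47))*(2*V) = (V - 5*V/2444)*(2*V) = (2439*V/2444)*(2*V) = 2439*V²/1222)
p(Q) = 168*Q
p(-27) - y((3*g)*6) = 168*(-27) - 2439*((3*2)*6)²/1222 = -4536 - 2439*(6*6)²/1222 = -4536 - 2439*36²/1222 = -4536 - 2439*1296/1222 = -4536 - 1*1580472/611 = -4536 - 1580472/611 = -4351968/611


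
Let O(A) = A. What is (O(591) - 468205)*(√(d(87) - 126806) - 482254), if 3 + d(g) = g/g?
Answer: 225508721956 - 10287508*I*√262 ≈ 2.2551e+11 - 1.6652e+8*I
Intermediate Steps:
d(g) = -2 (d(g) = -3 + g/g = -3 + 1 = -2)
(O(591) - 468205)*(√(d(87) - 126806) - 482254) = (591 - 468205)*(√(-2 - 126806) - 482254) = -467614*(√(-126808) - 482254) = -467614*(22*I*√262 - 482254) = -467614*(-482254 + 22*I*√262) = 225508721956 - 10287508*I*√262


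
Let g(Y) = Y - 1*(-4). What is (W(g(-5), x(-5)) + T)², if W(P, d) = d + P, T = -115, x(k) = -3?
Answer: 14161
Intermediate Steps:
g(Y) = 4 + Y (g(Y) = Y + 4 = 4 + Y)
W(P, d) = P + d
(W(g(-5), x(-5)) + T)² = (((4 - 5) - 3) - 115)² = ((-1 - 3) - 115)² = (-4 - 115)² = (-119)² = 14161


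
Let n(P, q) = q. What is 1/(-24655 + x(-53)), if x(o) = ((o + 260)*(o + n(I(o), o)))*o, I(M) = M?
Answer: 1/1138271 ≈ 8.7853e-7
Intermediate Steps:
x(o) = 2*o²*(260 + o) (x(o) = ((o + 260)*(o + o))*o = ((260 + o)*(2*o))*o = (2*o*(260 + o))*o = 2*o²*(260 + o))
1/(-24655 + x(-53)) = 1/(-24655 + 2*(-53)²*(260 - 53)) = 1/(-24655 + 2*2809*207) = 1/(-24655 + 1162926) = 1/1138271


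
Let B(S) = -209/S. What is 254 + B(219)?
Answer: 55417/219 ≈ 253.05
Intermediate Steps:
254 + B(219) = 254 - 209/219 = 55417/219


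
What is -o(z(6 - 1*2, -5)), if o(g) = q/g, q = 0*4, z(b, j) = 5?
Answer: 0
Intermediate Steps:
q = 0
o(g) = 0 (o(g) = 0/g = 0)
-o(z(6 - 1*2, -5)) = -1*0 = 0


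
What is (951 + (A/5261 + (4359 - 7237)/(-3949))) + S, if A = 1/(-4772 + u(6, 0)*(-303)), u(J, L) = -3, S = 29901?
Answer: 2476131615088569/80256486607 ≈ 30853.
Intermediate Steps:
A = -1/3863 (A = 1/(-4772 - 3*(-303)) = 1/(-4772 + 909) = 1/(-3863) = -1/3863 ≈ -0.00025887)
(951 + (A/5261 + (4359 - 7237)/(-3949))) + S = (951 + (-1/3863/5261 + (4359 - 7237)/(-3949))) + 29901 = (951 + (-1/3863*1/5261 - 2878*(-1/3949))) + 29901 = (951 + (-1/20323243 + 2878/3949)) + 29901 = (951 + 58490289405/80256486607) + 29901 = 76382409052662/80256486607 + 29901 = 2476131615088569/80256486607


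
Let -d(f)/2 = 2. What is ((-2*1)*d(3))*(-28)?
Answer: -224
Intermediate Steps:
d(f) = -4 (d(f) = -2*2 = -4)
((-2*1)*d(3))*(-28) = (-2*1*(-4))*(-28) = -2*(-4)*(-28) = 8*(-28) = -224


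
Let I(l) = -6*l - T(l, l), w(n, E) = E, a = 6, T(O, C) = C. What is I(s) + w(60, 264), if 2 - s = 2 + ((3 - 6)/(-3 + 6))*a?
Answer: 222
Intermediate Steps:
s = 6 (s = 2 - (2 + ((3 - 6)/(-3 + 6))*6) = 2 - (2 - 3/3*6) = 2 - (2 - 3*⅓*6) = 2 - (2 - 1*6) = 2 - (2 - 6) = 2 - 1*(-4) = 2 + 4 = 6)
I(l) = -7*l (I(l) = -6*l - l = -7*l)
I(s) + w(60, 264) = -7*6 + 264 = -42 + 264 = 222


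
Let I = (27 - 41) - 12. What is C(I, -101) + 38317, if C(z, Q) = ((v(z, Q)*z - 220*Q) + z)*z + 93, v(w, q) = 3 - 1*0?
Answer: -536606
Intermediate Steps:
v(w, q) = 3 (v(w, q) = 3 + 0 = 3)
I = -26 (I = -14 - 12 = -26)
C(z, Q) = 93 + z*(-220*Q + 4*z) (C(z, Q) = ((3*z - 220*Q) + z)*z + 93 = ((-220*Q + 3*z) + z)*z + 93 = (-220*Q + 4*z)*z + 93 = z*(-220*Q + 4*z) + 93 = 93 + z*(-220*Q + 4*z))
C(I, -101) + 38317 = (93 + 4*(-26)² - 220*(-101)*(-26)) + 38317 = (93 + 4*676 - 577720) + 38317 = (93 + 2704 - 577720) + 38317 = -574923 + 38317 = -536606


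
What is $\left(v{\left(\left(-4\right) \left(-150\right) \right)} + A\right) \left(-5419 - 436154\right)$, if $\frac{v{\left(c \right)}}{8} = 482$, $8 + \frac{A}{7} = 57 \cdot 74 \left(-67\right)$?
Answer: $871860277266$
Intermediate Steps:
$A = -1978298$ ($A = -56 + 7 \cdot 57 \cdot 74 \left(-67\right) = -56 + 7 \cdot 4218 \left(-67\right) = -56 + 7 \left(-282606\right) = -56 - 1978242 = -1978298$)
$v{\left(c \right)} = 3856$ ($v{\left(c \right)} = 8 \cdot 482 = 3856$)
$\left(v{\left(\left(-4\right) \left(-150\right) \right)} + A\right) \left(-5419 - 436154\right) = \left(3856 - 1978298\right) \left(-5419 - 436154\right) = \left(-1974442\right) \left(-441573\right) = 871860277266$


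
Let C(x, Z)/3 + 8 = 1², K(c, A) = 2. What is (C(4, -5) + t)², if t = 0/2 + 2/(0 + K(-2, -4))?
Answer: 400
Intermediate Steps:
C(x, Z) = -21 (C(x, Z) = -24 + 3*1² = -24 + 3*1 = -24 + 3 = -21)
t = 1 (t = 0/2 + 2/(0 + 2) = 0*(½) + 2/2 = 0 + 2*(½) = 0 + 1 = 1)
(C(4, -5) + t)² = (-21 + 1)² = (-20)² = 400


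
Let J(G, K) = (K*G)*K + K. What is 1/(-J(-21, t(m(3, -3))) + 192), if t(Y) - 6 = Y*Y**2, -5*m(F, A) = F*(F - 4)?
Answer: 15625/15581184 ≈ 0.0010028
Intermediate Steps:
m(F, A) = -F*(-4 + F)/5 (m(F, A) = -F*(F - 4)/5 = -F*(-4 + F)/5)
t(Y) = 6 + Y**3 (t(Y) = 6 + Y*Y**2 = 6 + Y**3)
J(G, K) = K + G*K**2 (J(G, K) = (G*K)*K + K = G*K**2 + K = K + G*K**2)
1/(-J(-21, t(m(3, -3))) + 192) = 1/(-(6 + ((1/5)*3*(4 - 1*3))**3)*(1 - 21*(6 + ((1/5)*3*(4 - 1*3))**3)) + 192) = 1/(-(6 + ((1/5)*3*(4 - 3))**3)*(1 - 21*(6 + ((1/5)*3*(4 - 3))**3)) + 192) = 1/(-(6 + ((1/5)*3*1)**3)*(1 - 21*(6 + ((1/5)*3*1)**3)) + 192) = 1/(-(6 + (3/5)**3)*(1 - 21*(6 + (3/5)**3)) + 192) = 1/(-(6 + 27/125)*(1 - 21*(6 + 27/125)) + 192) = 1/(-777*(1 - 21*777/125)/125 + 192) = 1/(-777*(1 - 16317/125)/125 + 192) = 1/(-777*(-16192)/(125*125) + 192) = 1/(-1*(-12581184/15625) + 192) = 1/(12581184/15625 + 192) = 1/(15581184/15625) = 15625/15581184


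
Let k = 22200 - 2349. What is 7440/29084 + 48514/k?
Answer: 389668154/144336621 ≈ 2.6997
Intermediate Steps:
k = 19851
7440/29084 + 48514/k = 7440/29084 + 48514/19851 = 7440*(1/29084) + 48514*(1/19851) = 1860/7271 + 48514/19851 = 389668154/144336621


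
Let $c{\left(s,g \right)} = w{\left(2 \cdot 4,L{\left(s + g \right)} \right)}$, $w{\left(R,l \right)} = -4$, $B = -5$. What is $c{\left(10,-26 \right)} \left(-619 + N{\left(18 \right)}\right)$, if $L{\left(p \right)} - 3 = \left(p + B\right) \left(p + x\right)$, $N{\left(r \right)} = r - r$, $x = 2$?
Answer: $2476$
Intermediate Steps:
$N{\left(r \right)} = 0$
$L{\left(p \right)} = 3 + \left(-5 + p\right) \left(2 + p\right)$ ($L{\left(p \right)} = 3 + \left(p - 5\right) \left(p + 2\right) = 3 + \left(-5 + p\right) \left(2 + p\right)$)
$c{\left(s,g \right)} = -4$
$c{\left(10,-26 \right)} \left(-619 + N{\left(18 \right)}\right) = - 4 \left(-619 + 0\right) = \left(-4\right) \left(-619\right) = 2476$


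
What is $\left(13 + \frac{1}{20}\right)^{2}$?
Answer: $\frac{68121}{400} \approx 170.3$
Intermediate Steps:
$\left(13 + \frac{1}{20}\right)^{2} = \left(\frac{261}{20}\right)^{2} = \frac{68121}{400}$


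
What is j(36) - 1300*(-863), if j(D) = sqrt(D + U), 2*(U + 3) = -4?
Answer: 1121900 + sqrt(31) ≈ 1.1219e+6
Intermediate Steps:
U = -5 (U = -3 + (1/2)*(-4) = -3 - 2 = -5)
j(D) = sqrt(-5 + D) (j(D) = sqrt(D - 5) = sqrt(-5 + D))
j(36) - 1300*(-863) = sqrt(-5 + 36) - 1300*(-863) = sqrt(31) + 1121900 = 1121900 + sqrt(31)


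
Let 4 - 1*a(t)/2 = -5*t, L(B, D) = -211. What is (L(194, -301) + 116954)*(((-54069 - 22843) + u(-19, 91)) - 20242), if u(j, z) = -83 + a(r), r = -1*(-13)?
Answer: -11335628557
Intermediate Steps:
r = 13
a(t) = 8 + 10*t (a(t) = 8 - (-10)*t = 8 + 10*t)
u(j, z) = 55 (u(j, z) = -83 + (8 + 10*13) = -83 + (8 + 130) = -83 + 138 = 55)
(L(194, -301) + 116954)*(((-54069 - 22843) + u(-19, 91)) - 20242) = (-211 + 116954)*(((-54069 - 22843) + 55) - 20242) = 116743*((-76912 + 55) - 20242) = 116743*(-76857 - 20242) = 116743*(-97099) = -11335628557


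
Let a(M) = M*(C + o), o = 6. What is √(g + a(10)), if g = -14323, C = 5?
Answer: I*√14213 ≈ 119.22*I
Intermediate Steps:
a(M) = 11*M (a(M) = M*(5 + 6) = M*11 = 11*M)
√(g + a(10)) = √(-14323 + 11*10) = √(-14323 + 110) = √(-14213) = I*√14213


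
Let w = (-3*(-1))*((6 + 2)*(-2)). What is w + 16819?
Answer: 16771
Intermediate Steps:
w = -48 (w = 3*(8*(-2)) = 3*(-16) = -48)
w + 16819 = -48 + 16819 = 16771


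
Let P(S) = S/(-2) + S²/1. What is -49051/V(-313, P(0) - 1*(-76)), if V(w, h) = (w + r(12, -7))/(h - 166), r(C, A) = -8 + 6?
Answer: -98102/7 ≈ -14015.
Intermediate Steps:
P(S) = S² - S/2 (P(S) = S*(-½) + S²*1 = -S/2 + S² = S² - S/2)
r(C, A) = -2
V(w, h) = (-2 + w)/(-166 + h) (V(w, h) = (w - 2)/(h - 166) = (-2 + w)/(-166 + h))
-49051/V(-313, P(0) - 1*(-76)) = -49051*(-166 + (0*(-½ + 0) - 1*(-76)))/(-2 - 313) = -49051/(-315/(-166 + (0*(-½) + 76))) = -49051/(-315/(-166 + (0 + 76))) = -49051/(-315/(-166 + 76)) = -49051/(-315/(-90)) = -49051/((-1/90*(-315))) = -49051/7/2 = -49051*2/7 = -98102/7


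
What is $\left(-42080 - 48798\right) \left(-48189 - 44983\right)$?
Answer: $8467285016$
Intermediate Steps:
$\left(-42080 - 48798\right) \left(-48189 - 44983\right) = \left(-90878\right) \left(-93172\right) = 8467285016$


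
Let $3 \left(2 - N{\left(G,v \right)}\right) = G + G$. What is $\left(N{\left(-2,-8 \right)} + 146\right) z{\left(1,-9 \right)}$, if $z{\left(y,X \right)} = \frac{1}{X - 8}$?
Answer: $- \frac{448}{51} \approx -8.7843$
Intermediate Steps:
$z{\left(y,X \right)} = \frac{1}{-8 + X}$
$N{\left(G,v \right)} = 2 - \frac{2 G}{3}$ ($N{\left(G,v \right)} = 2 - \frac{G + G}{3} = 2 - \frac{2 G}{3}$)
$\left(N{\left(-2,-8 \right)} + 146\right) z{\left(1,-9 \right)} = \frac{\left(2 - - \frac{4}{3}\right) + 146}{-8 - 9} = \frac{\left(2 + \frac{4}{3}\right) + 146}{-17} = \left(\frac{10}{3} + 146\right) \left(- \frac{1}{17}\right) = \frac{448}{3} \left(- \frac{1}{17}\right) = - \frac{448}{51}$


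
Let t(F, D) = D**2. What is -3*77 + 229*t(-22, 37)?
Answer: 313270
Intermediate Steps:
-3*77 + 229*t(-22, 37) = -3*77 + 229*37**2 = -231 + 229*1369 = -231 + 313501 = 313270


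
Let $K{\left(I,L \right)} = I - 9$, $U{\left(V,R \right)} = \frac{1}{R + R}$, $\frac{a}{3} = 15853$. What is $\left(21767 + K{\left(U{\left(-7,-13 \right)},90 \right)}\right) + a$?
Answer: $\frac{1802241}{26} \approx 69317.0$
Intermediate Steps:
$a = 47559$ ($a = 3 \cdot 15853 = 47559$)
$U{\left(V,R \right)} = \frac{1}{2 R}$
$K{\left(I,L \right)} = -9 + I$ ($K{\left(I,L \right)} = I - 9 = -9 + I$)
$\left(21767 + K{\left(U{\left(-7,-13 \right)},90 \right)}\right) + a = \left(21767 - \left(9 - \frac{1}{2 \left(-13\right)}\right)\right) + 47559 = \left(21767 + \left(-9 + \frac{1}{2} \left(- \frac{1}{13}\right)\right)\right) + 47559 = \left(21767 - \frac{235}{26}\right) + 47559 = \frac{565707}{26} + 47559 = \frac{1802241}{26}$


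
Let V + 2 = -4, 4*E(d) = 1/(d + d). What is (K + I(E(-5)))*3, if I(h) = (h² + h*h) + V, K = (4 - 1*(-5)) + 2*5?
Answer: 31203/800 ≈ 39.004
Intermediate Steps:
E(d) = 1/(8*d) (E(d) = 1/(4*(d + d)) = 1/(4*((2*d))) = (1/(2*d))/4 = 1/(8*d))
K = 19 (K = (4 + 5) + 10 = 9 + 10 = 19)
V = -6 (V = -2 - 4 = -6)
I(h) = -6 + 2*h² (I(h) = (h² + h*h) - 6 = (h² + h²) - 6 = 2*h² - 6 = -6 + 2*h²)
(K + I(E(-5)))*3 = (19 + (-6 + 2*((⅛)/(-5))²))*3 = (19 + (-6 + 2*((⅛)*(-⅕))²))*3 = (19 + (-6 + 2*(-1/40)²))*3 = (19 + (-6 + 2*(1/1600)))*3 = (19 + (-6 + 1/800))*3 = (19 - 4799/800)*3 = (10401/800)*3 = 31203/800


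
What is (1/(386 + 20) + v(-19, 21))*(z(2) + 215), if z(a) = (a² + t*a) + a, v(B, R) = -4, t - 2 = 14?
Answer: -410619/406 ≈ -1011.4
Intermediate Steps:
t = 16 (t = 2 + 14 = 16)
z(a) = a² + 17*a (z(a) = (a² + 16*a) + a = a² + 17*a)
(1/(386 + 20) + v(-19, 21))*(z(2) + 215) = (1/(386 + 20) - 4)*(2*(17 + 2) + 215) = (1/406 - 4)*(2*19 + 215) = (1/406 - 4)*(38 + 215) = -1623/406*253 = -410619/406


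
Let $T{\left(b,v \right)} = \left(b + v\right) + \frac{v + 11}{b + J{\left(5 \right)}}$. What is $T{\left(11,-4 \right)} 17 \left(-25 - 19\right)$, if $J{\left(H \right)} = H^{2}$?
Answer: $- \frac{48433}{9} \approx -5381.4$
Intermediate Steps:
$T{\left(b,v \right)} = b + v + \frac{11 + v}{25 + b}$ ($T{\left(b,v \right)} = \left(b + v\right) + \frac{v + 11}{b + 5^{2}} = \left(b + v\right) + \frac{11 + v}{b + 25} = \left(b + v\right) + \frac{11 + v}{25 + b} = b + v + \frac{11 + v}{25 + b}$)
$T{\left(11,-4 \right)} 17 \left(-25 - 19\right) = \frac{11 + 11^{2} + 25 \cdot 11 + 26 \left(-4\right) + 11 \left(-4\right)}{25 + 11} \cdot 17 \left(-25 - 19\right) = \frac{11 + 121 + 275 - 104 - 44}{36} \cdot 17 \left(-44\right) = \frac{1}{36} \cdot 259 \left(-748\right) = \frac{259}{36} \left(-748\right) = - \frac{48433}{9}$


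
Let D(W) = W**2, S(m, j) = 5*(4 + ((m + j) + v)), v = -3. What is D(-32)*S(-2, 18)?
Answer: 87040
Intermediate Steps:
S(m, j) = 5 + 5*j + 5*m (S(m, j) = 5*(4 + ((m + j) - 3)) = 5*(4 + ((j + m) - 3)) = 5*(4 + (-3 + j + m)) = 5*(1 + j + m) = 5 + 5*j + 5*m)
D(-32)*S(-2, 18) = (-32)**2*(5 + 5*18 + 5*(-2)) = 1024*(5 + 90 - 10) = 1024*85 = 87040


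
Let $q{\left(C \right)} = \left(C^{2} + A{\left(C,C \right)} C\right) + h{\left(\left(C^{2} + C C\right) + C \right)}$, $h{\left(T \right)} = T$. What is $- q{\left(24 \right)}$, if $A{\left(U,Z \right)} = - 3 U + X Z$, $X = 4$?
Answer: $-2328$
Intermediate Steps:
$A{\left(U,Z \right)} = - 3 U + 4 Z$
$q{\left(C \right)} = C + 4 C^{2}$ ($q{\left(C \right)} = \left(C^{2} + \left(- 3 C + 4 C\right) C\right) + \left(\left(C^{2} + C C\right) + C\right) = \left(C^{2} + C C\right) + \left(\left(C^{2} + C^{2}\right) + C\right) = \left(C^{2} + C^{2}\right) + \left(2 C^{2} + C\right) = 2 C^{2} + \left(C + 2 C^{2}\right) = C + 4 C^{2}$)
$- q{\left(24 \right)} = - 24 \left(1 + 4 \cdot 24\right) = - 24 \left(1 + 96\right) = - 24 \cdot 97 = \left(-1\right) 2328 = -2328$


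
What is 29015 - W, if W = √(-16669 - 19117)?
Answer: 29015 - I*√35786 ≈ 29015.0 - 189.17*I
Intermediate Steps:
W = I*√35786 (W = √(-35786) = I*√35786 ≈ 189.17*I)
29015 - W = 29015 - I*√35786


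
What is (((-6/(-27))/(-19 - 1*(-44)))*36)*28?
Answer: 224/25 ≈ 8.9600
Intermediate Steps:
(((-6/(-27))/(-19 - 1*(-44)))*36)*28 = (((-6*(-1/27))/(-19 + 44))*36)*28 = (((2/9)/25)*36)*28 = (((2/9)*(1/25))*36)*28 = ((2/225)*36)*28 = (8/25)*28 = 224/25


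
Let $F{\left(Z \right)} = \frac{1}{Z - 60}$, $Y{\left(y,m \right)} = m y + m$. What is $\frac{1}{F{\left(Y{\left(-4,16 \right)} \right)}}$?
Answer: $-108$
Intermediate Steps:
$Y{\left(y,m \right)} = m + m y$
$F{\left(Z \right)} = \frac{1}{-60 + Z}$
$\frac{1}{F{\left(Y{\left(-4,16 \right)} \right)}} = \frac{1}{\frac{1}{-60 + 16 \left(1 - 4\right)}} = \frac{1}{\frac{1}{-60 + 16 \left(-3\right)}} = \frac{1}{\frac{1}{-60 - 48}} = \frac{1}{\frac{1}{-108}} = \frac{1}{- \frac{1}{108}} = -108$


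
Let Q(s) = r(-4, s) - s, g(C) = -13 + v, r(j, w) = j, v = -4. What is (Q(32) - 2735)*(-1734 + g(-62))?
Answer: 4852021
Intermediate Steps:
g(C) = -17 (g(C) = -13 - 4 = -17)
Q(s) = -4 - s
(Q(32) - 2735)*(-1734 + g(-62)) = ((-4 - 1*32) - 2735)*(-1734 - 17) = ((-4 - 32) - 2735)*(-1751) = (-36 - 2735)*(-1751) = -2771*(-1751) = 4852021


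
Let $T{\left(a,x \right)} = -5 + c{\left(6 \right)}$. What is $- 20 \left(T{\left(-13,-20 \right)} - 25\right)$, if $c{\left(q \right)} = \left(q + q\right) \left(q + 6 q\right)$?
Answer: $-9480$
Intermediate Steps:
$c{\left(q \right)} = 14 q^{2}$ ($c{\left(q \right)} = 2 q 7 q = 14 q^{2}$)
$T{\left(a,x \right)} = 499$ ($T{\left(a,x \right)} = -5 + 14 \cdot 6^{2} = -5 + 14 \cdot 36 = -5 + 504 = 499$)
$- 20 \left(T{\left(-13,-20 \right)} - 25\right) = - 20 \left(499 - 25\right) = \left(-20\right) 474 = -9480$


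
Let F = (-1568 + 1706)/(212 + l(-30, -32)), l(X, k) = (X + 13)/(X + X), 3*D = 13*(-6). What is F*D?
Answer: -215280/12737 ≈ -16.902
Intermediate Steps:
D = -26 (D = (13*(-6))/3 = (⅓)*(-78) = -26)
l(X, k) = (13 + X)/(2*X) (l(X, k) = (13 + X)/((2*X)) = (13 + X)*(1/(2*X)) = (13 + X)/(2*X))
F = 8280/12737 (F = (-1568 + 1706)/(212 + (½)*(13 - 30)/(-30)) = 138/(212 + (½)*(-1/30)*(-17)) = 138/(212 + 17/60) = 138/(12737/60) = 138*(60/12737) = 8280/12737 ≈ 0.65007)
F*D = (8280/12737)*(-26) = -215280/12737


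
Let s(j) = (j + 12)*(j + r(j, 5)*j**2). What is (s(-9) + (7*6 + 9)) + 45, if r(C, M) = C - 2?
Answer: -2604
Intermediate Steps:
r(C, M) = -2 + C
s(j) = (12 + j)*(j + j**2*(-2 + j)) (s(j) = (j + 12)*(j + (-2 + j)*j**2) = (12 + j)*(j + j**2*(-2 + j)))
(s(-9) + (7*6 + 9)) + 45 = (-9*(12 + (-9)**3 - 23*(-9) + 10*(-9)**2) + (7*6 + 9)) + 45 = (-9*(12 - 729 + 207 + 10*81) + (42 + 9)) + 45 = (-9*(12 - 729 + 207 + 810) + 51) + 45 = (-9*300 + 51) + 45 = (-2700 + 51) + 45 = -2649 + 45 = -2604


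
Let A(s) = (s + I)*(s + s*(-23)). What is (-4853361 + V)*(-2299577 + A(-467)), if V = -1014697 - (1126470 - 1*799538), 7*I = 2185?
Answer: 168714698384450/7 ≈ 2.4102e+13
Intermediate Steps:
I = 2185/7 (I = (⅐)*2185 = 2185/7 ≈ 312.14)
V = -1341629 (V = -1014697 - (1126470 - 799538) = -1014697 - 1*326932 = -1014697 - 326932 = -1341629)
A(s) = -22*s*(2185/7 + s) (A(s) = (s + 2185/7)*(s + s*(-23)) = (2185/7 + s)*(s - 23*s) = (2185/7 + s)*(-22*s) = -22*s*(2185/7 + s))
(-4853361 + V)*(-2299577 + A(-467)) = (-4853361 - 1341629)*(-2299577 - 22/7*(-467)*(2185 + 7*(-467))) = -6194990*(-2299577 - 22/7*(-467)*(2185 - 3269)) = -6194990*(-2299577 - 22/7*(-467)*(-1084)) = -6194990*(-2299577 - 11137016/7) = -6194990*(-27234055/7) = 168714698384450/7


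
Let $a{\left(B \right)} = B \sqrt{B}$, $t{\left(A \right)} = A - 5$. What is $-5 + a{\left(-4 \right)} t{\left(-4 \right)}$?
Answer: $-5 + 72 i \approx -5.0 + 72.0 i$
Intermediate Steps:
$t{\left(A \right)} = -5 + A$
$a{\left(B \right)} = B^{\frac{3}{2}}$
$-5 + a{\left(-4 \right)} t{\left(-4 \right)} = -5 + \left(-4\right)^{\frac{3}{2}} \left(-5 - 4\right) = -5 + - 8 i \left(-9\right) = -5 + 72 i$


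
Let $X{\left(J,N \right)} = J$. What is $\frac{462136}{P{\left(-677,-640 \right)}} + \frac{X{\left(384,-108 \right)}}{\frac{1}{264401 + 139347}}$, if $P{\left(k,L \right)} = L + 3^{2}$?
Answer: $\frac{97829293256}{631} \approx 1.5504 \cdot 10^{8}$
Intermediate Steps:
$P{\left(k,L \right)} = 9 + L$ ($P{\left(k,L \right)} = L + 9 = 9 + L$)
$\frac{462136}{P{\left(-677,-640 \right)}} + \frac{X{\left(384,-108 \right)}}{\frac{1}{264401 + 139347}} = \frac{462136}{9 - 640} + \frac{384}{\frac{1}{264401 + 139347}} = \frac{462136}{-631} + \frac{384}{\frac{1}{403748}} = 462136 \left(- \frac{1}{631}\right) + 384 \frac{1}{\frac{1}{403748}} = - \frac{462136}{631} + 384 \cdot 403748 = - \frac{462136}{631} + 155039232 = \frac{97829293256}{631}$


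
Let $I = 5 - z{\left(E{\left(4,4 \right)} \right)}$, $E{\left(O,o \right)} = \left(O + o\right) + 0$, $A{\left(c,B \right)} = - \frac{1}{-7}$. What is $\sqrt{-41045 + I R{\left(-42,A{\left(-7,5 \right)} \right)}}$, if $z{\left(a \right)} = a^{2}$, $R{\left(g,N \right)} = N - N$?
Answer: $i \sqrt{41045} \approx 202.6 i$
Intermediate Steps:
$A{\left(c,B \right)} = \frac{1}{7}$ ($A{\left(c,B \right)} = \left(-1\right) \left(- \frac{1}{7}\right) = \frac{1}{7}$)
$E{\left(O,o \right)} = O + o$
$R{\left(g,N \right)} = 0$
$I = -59$ ($I = 5 - \left(4 + 4\right)^{2} = 5 - 8^{2} = 5 - 64 = -59$)
$\sqrt{-41045 + I R{\left(-42,A{\left(-7,5 \right)} \right)}} = \sqrt{-41045 - 0} = \sqrt{-41045 + 0} = \sqrt{-41045} = i \sqrt{41045}$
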